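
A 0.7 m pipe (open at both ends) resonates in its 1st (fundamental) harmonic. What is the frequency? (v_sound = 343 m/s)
fₙ = nv/(2L) = 245 Hz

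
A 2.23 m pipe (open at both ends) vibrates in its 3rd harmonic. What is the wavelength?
λₙ = 2L/n = 1.487 m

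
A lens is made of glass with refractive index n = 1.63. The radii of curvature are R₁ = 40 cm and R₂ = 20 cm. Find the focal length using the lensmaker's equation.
1/f = (n − 1)(1/R₁ − 1/R₂) → f = -63.49 cm (diverging lens)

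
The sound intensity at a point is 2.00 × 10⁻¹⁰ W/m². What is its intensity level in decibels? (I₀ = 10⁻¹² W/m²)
β = 10·log₁₀(I/I₀) = 23.01 dB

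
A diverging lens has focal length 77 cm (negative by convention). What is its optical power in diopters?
P = 1/f = -1.299 D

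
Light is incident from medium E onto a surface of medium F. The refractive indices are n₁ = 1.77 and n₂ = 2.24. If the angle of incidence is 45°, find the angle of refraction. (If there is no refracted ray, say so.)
sin θ₂ = (n₁/n₂)·sin θ₁ = 0.5587 → θ₂ = 33.97°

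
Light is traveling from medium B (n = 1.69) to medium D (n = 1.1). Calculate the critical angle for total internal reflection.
θc = arcsin(n₂/n₁) = 40.61°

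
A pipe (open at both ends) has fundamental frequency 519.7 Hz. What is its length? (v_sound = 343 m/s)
L = v/(2f₁) = 0.33 m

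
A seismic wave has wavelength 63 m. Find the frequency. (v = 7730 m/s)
f = v/λ = 122.7 Hz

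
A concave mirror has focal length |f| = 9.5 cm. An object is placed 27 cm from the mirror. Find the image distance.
f = +9.5 cm (concave); 1/di = 1/f − 1/do → di = 14.66 cm (real image, in front of mirror)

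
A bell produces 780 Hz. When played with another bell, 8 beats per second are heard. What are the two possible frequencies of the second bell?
f₂ = 780 ± 8 Hz → 788 Hz or 772 Hz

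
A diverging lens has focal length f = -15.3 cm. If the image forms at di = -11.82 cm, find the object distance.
1/do = 1/f − 1/di → do = 51.97 cm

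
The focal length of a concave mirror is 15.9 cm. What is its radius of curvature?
R = 2|f| = 31.8 cm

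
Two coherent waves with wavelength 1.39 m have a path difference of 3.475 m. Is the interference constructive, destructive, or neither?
destructive — path difference = 2.5λ, an odd multiple of λ/2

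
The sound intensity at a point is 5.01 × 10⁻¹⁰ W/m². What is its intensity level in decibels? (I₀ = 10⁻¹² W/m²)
β = 10·log₁₀(I/I₀) = 27 dB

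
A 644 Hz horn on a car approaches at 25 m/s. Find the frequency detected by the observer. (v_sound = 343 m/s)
f_obs = f·v/(v − v_s) = 694.6 Hz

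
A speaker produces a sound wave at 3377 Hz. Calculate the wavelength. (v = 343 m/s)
λ = v/f = 0.1016 m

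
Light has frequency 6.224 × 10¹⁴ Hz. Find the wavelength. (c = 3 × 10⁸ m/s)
λ = c/f = 482 nm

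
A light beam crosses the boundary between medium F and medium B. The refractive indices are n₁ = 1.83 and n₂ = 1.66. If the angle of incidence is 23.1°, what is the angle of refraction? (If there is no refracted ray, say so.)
sin θ₂ = (n₁/n₂)·sin θ₁ = 0.4325 → θ₂ = 25.63°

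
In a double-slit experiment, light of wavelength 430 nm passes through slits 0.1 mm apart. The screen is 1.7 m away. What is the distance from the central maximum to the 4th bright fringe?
y = mλL/d = 29.24 mm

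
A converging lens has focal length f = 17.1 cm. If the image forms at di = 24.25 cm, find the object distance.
1/do = 1/f − 1/di → do = 58 cm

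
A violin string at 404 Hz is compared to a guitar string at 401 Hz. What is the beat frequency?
3 Hz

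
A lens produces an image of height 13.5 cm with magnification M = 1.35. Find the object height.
ho = |hi|/|M| = 10 cm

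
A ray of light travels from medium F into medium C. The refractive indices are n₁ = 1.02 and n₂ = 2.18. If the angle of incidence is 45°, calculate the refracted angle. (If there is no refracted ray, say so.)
sin θ₂ = (n₁/n₂)·sin θ₁ = 0.3308 → θ₂ = 19.32°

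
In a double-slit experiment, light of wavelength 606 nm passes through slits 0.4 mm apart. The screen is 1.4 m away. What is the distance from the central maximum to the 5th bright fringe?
y = mλL/d = 10.6 mm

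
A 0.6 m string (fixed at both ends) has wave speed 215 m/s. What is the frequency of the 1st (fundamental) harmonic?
fₙ = nv/(2L) = 179.2 Hz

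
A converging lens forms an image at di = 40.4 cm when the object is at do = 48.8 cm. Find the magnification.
M = −di/do = -0.8279 (inverted image)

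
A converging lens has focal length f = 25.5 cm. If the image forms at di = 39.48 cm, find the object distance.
1/do = 1/f − 1/di → do = 72.01 cm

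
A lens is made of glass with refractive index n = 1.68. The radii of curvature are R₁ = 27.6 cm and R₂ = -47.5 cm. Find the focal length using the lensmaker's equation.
1/f = (n − 1)(1/R₁ − 1/R₂) → f = 25.67 cm (converging lens)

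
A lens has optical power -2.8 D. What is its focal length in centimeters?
f = 1/P = -35.71 cm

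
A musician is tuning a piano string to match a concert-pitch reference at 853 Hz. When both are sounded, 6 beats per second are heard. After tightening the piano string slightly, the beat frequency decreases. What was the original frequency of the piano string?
847 Hz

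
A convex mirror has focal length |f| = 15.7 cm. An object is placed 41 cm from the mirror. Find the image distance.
f = −15.7 cm (convex); 1/di = 1/f − 1/do → di = -11.35 cm (virtual image, behind mirror)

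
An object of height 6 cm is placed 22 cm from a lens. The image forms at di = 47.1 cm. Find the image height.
hi = (-di/do) × ho = -12.85 cm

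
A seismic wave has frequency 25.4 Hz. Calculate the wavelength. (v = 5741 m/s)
λ = v/f = 226 m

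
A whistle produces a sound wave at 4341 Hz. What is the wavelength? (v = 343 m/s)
λ = v/f = 0.07901 m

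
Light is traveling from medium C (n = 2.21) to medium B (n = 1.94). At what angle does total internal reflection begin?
θc = arcsin(n₂/n₁) = 61.38°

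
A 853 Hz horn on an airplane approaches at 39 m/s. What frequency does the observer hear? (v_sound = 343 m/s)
f_obs = f·v/(v − v_s) = 962.4 Hz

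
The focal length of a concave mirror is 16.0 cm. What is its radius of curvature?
R = 2|f| = 32 cm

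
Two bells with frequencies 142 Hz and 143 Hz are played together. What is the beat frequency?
1 Hz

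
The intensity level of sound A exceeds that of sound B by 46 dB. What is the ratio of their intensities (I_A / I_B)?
I_A/I_B = 10^(Δβ/10) = 39810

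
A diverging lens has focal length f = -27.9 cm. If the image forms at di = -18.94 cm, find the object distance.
1/do = 1/f − 1/di → do = 58.98 cm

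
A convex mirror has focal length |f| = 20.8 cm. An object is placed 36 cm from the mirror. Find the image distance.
f = −20.8 cm (convex); 1/di = 1/f − 1/do → di = -13.18 cm (virtual image, behind mirror)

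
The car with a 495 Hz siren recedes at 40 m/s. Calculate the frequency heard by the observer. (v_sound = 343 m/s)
f_obs = f·v/(v + v_s) = 443.3 Hz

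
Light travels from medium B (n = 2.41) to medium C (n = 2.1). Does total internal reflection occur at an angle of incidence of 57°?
θc = arcsin(n₂/n₁) = 60.62°; 57° < θc, so no — the ray refracts.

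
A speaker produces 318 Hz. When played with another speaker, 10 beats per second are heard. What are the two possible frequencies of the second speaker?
f₂ = 318 ± 10 Hz → 328 Hz or 308 Hz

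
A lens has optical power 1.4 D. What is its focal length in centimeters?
f = 1/P = 71.43 cm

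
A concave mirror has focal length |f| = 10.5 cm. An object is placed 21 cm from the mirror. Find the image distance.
f = +10.5 cm (concave); 1/di = 1/f − 1/do → di = 21 cm (real image, in front of mirror)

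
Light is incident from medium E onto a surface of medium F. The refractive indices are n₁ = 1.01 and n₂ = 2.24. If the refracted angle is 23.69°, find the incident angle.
sin θ₁ = (n₂/n₁)·sin θ₂ → θ₁ = 63.01°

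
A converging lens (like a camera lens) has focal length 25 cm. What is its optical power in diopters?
P = 1/f = 4 D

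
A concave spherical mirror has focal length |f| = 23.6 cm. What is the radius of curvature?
R = 2|f| = 47.2 cm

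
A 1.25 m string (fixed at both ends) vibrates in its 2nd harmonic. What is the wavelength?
λₙ = 2L/n = 1.25 m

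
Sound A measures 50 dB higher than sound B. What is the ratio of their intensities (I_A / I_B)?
I_A/I_B = 10^(Δβ/10) = 100000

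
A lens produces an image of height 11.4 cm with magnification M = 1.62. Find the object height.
ho = |hi|/|M| = 7.037 cm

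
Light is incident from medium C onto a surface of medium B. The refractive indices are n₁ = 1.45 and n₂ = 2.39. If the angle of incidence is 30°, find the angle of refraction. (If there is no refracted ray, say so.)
sin θ₂ = (n₁/n₂)·sin θ₁ = 0.3033 → θ₂ = 17.66°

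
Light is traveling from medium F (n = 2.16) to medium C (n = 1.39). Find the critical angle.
θc = arcsin(n₂/n₁) = 40.05°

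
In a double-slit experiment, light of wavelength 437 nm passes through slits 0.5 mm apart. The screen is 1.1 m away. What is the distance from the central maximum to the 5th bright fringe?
y = mλL/d = 4.807 mm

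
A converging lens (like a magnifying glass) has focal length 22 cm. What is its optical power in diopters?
P = 1/f = 4.545 D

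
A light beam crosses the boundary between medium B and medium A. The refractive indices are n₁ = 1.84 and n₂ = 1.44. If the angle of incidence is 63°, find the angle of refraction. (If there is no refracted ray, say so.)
sin θ₂ = (n₁/n₂)·sin θ₁ = 1.139 > 1, so there is no refracted ray — the light undergoes total internal reflection.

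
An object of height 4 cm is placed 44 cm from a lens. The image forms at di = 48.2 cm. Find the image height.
hi = (-di/do) × ho = -4.382 cm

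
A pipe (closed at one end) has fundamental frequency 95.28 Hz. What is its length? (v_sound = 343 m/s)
L = v/(4f₁) = 0.9 m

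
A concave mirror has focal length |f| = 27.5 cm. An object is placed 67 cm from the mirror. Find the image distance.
f = +27.5 cm (concave); 1/di = 1/f − 1/do → di = 46.65 cm (real image, in front of mirror)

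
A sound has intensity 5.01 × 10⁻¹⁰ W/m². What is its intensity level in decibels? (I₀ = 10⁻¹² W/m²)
β = 10·log₁₀(I/I₀) = 27 dB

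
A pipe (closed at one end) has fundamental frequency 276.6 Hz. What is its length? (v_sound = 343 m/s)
L = v/(4f₁) = 0.31 m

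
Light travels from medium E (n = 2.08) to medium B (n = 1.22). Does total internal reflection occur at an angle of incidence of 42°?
θc = arcsin(n₂/n₁) = 35.91°; 42° > θc, so yes — total internal reflection.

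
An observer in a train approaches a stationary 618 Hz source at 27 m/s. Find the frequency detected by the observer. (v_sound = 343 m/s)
f_obs = f·(v + v_o)/v = 666.6 Hz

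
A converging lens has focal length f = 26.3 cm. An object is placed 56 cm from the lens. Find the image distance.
1/di = 1/f − 1/do → di = 49.59 cm (real image)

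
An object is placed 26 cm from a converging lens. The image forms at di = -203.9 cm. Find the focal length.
1/f = 1/do + 1/di → f = 29.8 cm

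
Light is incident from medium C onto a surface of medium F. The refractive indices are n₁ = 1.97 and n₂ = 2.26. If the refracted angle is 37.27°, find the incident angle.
sin θ₁ = (n₂/n₁)·sin θ₂ → θ₁ = 44°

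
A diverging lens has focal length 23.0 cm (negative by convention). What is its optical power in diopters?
P = 1/f = -4.348 D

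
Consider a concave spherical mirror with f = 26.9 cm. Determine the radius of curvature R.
R = 2|f| = 53.8 cm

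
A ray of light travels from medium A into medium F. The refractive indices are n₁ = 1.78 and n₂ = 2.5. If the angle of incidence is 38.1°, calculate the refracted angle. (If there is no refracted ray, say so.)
sin θ₂ = (n₁/n₂)·sin θ₁ = 0.4393 → θ₂ = 26.06°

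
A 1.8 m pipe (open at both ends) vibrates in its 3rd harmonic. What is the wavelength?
λₙ = 2L/n = 1.2 m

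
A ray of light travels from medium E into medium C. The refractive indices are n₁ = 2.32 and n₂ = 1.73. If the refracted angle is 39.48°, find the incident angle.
sin θ₁ = (n₂/n₁)·sin θ₂ → θ₁ = 28.3°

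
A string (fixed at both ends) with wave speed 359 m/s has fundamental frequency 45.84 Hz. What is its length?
L = v/(2f₁) = 3.916 m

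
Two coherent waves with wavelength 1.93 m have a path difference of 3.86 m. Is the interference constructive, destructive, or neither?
constructive — path difference = 2λ, a whole number of wavelengths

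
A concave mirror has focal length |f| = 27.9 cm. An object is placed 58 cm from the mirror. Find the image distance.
f = +27.9 cm (concave); 1/di = 1/f − 1/do → di = 53.76 cm (real image, in front of mirror)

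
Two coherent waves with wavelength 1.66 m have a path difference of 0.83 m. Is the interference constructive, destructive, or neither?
destructive — path difference = 0.5λ, an odd multiple of λ/2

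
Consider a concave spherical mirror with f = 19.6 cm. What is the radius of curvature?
R = 2|f| = 39.2 cm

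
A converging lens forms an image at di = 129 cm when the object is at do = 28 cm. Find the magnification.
M = −di/do = -4.607 (inverted image)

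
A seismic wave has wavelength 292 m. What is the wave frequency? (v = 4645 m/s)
f = v/λ = 15.91 Hz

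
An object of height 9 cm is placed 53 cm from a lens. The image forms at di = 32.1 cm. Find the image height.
hi = (-di/do) × ho = -5.451 cm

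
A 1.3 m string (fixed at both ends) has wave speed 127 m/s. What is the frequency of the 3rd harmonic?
fₙ = nv/(2L) = 146.5 Hz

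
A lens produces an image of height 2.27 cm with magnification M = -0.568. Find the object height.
ho = |hi|/|M| = 3.996 cm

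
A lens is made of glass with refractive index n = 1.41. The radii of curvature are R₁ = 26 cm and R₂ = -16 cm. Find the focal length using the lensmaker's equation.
1/f = (n − 1)(1/R₁ − 1/R₂) → f = 24.16 cm (converging lens)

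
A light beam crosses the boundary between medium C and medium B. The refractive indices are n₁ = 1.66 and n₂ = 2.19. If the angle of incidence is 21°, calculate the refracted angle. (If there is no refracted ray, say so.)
sin θ₂ = (n₁/n₂)·sin θ₁ = 0.2716 → θ₂ = 15.76°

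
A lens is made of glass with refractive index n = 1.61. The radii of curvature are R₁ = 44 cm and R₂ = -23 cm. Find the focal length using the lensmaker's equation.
1/f = (n − 1)(1/R₁ − 1/R₂) → f = 24.76 cm (converging lens)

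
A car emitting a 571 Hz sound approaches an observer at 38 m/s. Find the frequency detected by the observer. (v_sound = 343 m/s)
f_obs = f·v/(v − v_s) = 642.1 Hz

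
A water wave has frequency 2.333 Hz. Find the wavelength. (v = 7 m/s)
λ = v/f = 3 m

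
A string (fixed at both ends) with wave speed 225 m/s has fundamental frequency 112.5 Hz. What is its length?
L = v/(2f₁) = 1 m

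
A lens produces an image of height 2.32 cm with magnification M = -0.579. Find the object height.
ho = |hi|/|M| = 4.007 cm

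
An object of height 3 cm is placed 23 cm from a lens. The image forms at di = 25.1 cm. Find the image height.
hi = (-di/do) × ho = -3.274 cm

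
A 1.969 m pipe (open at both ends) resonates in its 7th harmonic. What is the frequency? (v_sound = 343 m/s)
fₙ = nv/(2L) = 609.7 Hz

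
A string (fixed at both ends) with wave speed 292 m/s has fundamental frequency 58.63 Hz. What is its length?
L = v/(2f₁) = 2.49 m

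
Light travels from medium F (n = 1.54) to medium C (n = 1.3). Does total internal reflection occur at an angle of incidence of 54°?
θc = arcsin(n₂/n₁) = 57.58°; 54° < θc, so no — the ray refracts.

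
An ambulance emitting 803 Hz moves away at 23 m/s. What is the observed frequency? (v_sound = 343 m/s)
f_obs = f·v/(v + v_s) = 752.5 Hz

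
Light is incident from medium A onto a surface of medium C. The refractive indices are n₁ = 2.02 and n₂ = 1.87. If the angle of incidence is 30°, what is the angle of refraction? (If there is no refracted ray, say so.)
sin θ₂ = (n₁/n₂)·sin θ₁ = 0.5401 → θ₂ = 32.69°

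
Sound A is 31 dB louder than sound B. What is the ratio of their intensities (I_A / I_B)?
I_A/I_B = 10^(Δβ/10) = 1259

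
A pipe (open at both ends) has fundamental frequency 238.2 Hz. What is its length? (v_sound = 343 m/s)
L = v/(2f₁) = 0.72 m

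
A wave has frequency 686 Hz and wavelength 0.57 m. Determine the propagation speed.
v = fλ = 391 m/s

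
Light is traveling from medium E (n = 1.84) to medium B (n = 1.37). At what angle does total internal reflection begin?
θc = arcsin(n₂/n₁) = 48.12°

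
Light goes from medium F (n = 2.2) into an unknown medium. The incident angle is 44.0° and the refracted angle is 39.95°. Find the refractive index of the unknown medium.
n₂ = n₁·sin θ₁ / sin θ₂ = 2.38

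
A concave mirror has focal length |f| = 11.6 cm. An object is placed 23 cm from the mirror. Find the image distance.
f = +11.6 cm (concave); 1/di = 1/f − 1/do → di = 23.4 cm (real image, in front of mirror)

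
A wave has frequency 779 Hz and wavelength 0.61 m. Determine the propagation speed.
v = fλ = 475.2 m/s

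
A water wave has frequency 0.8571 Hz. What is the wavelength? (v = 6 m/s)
λ = v/f = 7 m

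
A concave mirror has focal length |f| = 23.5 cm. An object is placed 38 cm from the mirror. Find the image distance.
f = +23.5 cm (concave); 1/di = 1/f − 1/do → di = 61.59 cm (real image, in front of mirror)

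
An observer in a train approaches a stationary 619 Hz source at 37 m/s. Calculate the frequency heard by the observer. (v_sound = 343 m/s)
f_obs = f·(v + v_o)/v = 685.8 Hz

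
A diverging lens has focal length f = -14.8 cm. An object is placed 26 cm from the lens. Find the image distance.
1/di = 1/f − 1/do → di = -9.431 cm (virtual image)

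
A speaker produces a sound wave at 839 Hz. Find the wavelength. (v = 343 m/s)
λ = v/f = 0.4088 m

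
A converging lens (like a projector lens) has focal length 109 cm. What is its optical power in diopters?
P = 1/f = 0.9174 D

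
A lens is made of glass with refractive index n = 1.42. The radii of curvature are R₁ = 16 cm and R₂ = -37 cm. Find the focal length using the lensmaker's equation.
1/f = (n − 1)(1/R₁ − 1/R₂) → f = 26.59 cm (converging lens)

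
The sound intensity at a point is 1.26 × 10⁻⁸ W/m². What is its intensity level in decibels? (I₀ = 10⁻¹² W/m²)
β = 10·log₁₀(I/I₀) = 41 dB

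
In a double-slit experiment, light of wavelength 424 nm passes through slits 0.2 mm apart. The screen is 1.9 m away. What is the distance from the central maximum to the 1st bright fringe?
y = mλL/d = 4.028 mm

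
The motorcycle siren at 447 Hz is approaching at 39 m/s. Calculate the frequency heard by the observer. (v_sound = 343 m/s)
f_obs = f·v/(v − v_s) = 504.3 Hz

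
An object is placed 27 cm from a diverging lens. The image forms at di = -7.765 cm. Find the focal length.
1/f = 1/do + 1/di → f = -10.9 cm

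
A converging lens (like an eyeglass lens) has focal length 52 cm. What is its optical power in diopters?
P = 1/f = 1.923 D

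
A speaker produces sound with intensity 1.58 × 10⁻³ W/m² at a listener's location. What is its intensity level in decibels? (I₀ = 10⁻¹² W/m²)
β = 10·log₁₀(I/I₀) = 91.99 dB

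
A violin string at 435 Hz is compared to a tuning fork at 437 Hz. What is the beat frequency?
2 Hz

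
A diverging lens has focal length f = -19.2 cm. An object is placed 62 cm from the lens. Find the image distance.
1/di = 1/f − 1/do → di = -14.66 cm (virtual image)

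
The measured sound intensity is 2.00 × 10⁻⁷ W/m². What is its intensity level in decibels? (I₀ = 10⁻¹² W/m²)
β = 10·log₁₀(I/I₀) = 53.01 dB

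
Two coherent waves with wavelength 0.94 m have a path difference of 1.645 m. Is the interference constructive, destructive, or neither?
neither (partial) — path difference = 1.75λ, neither a whole number of wavelengths nor an odd multiple of λ/2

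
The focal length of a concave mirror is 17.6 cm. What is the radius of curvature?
R = 2|f| = 35.2 cm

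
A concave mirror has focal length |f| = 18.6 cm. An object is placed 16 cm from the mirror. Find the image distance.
f = +18.6 cm (concave); 1/di = 1/f − 1/do → di = -114.5 cm (virtual image, behind mirror)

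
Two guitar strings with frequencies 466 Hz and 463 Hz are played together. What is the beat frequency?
3 Hz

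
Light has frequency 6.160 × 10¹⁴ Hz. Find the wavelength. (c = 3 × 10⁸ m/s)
λ = c/f = 487 nm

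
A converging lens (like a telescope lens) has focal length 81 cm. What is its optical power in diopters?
P = 1/f = 1.235 D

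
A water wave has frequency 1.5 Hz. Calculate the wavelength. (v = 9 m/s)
λ = v/f = 6 m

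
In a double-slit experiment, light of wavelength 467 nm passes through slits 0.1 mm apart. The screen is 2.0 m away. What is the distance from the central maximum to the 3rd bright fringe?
y = mλL/d = 28.02 mm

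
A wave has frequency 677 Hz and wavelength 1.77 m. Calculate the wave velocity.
v = fλ = 1198 m/s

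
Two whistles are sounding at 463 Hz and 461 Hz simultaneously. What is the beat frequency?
2 Hz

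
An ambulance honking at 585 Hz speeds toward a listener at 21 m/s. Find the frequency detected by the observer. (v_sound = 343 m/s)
f_obs = f·v/(v − v_s) = 623.2 Hz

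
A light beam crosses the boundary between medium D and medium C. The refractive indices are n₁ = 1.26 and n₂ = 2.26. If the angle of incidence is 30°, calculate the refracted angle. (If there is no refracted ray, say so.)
sin θ₂ = (n₁/n₂)·sin θ₁ = 0.2788 → θ₂ = 16.19°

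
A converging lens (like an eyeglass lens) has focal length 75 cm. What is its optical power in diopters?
P = 1/f = 1.333 D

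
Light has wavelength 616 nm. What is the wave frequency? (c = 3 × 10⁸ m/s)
f = c/λ = 4.870 × 10¹⁴ Hz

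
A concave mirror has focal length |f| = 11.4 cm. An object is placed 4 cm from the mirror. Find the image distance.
f = +11.4 cm (concave); 1/di = 1/f − 1/do → di = -6.162 cm (virtual image, behind mirror)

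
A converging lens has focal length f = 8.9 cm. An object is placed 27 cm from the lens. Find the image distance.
1/di = 1/f − 1/do → di = 13.28 cm (real image)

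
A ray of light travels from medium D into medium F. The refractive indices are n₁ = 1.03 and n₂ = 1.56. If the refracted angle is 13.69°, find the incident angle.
sin θ₁ = (n₂/n₁)·sin θ₂ → θ₁ = 21.01°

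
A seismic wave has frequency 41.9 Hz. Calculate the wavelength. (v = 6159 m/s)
λ = v/f = 147 m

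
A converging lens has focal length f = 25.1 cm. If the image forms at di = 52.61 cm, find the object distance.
1/do = 1/f − 1/di → do = 48 cm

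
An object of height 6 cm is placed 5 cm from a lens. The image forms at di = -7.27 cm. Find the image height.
hi = (-di/do) × ho = 8.724 cm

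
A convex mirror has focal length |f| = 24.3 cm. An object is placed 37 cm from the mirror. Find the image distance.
f = −24.3 cm (convex); 1/di = 1/f − 1/do → di = -14.67 cm (virtual image, behind mirror)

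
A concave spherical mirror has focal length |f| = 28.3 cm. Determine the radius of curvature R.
R = 2|f| = 56.6 cm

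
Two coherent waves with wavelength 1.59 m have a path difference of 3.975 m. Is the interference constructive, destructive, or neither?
destructive — path difference = 2.5λ, an odd multiple of λ/2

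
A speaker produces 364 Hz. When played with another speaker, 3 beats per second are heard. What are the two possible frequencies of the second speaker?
f₂ = 364 ± 3 Hz → 367 Hz or 361 Hz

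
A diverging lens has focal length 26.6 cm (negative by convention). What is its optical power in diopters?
P = 1/f = -3.759 D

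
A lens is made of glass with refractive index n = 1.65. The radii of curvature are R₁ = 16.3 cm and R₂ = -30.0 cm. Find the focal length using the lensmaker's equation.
1/f = (n − 1)(1/R₁ − 1/R₂) → f = 16.25 cm (converging lens)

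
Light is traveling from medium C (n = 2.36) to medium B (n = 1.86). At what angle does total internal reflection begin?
θc = arcsin(n₂/n₁) = 52.01°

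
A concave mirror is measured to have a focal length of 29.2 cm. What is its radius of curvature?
R = 2|f| = 58.4 cm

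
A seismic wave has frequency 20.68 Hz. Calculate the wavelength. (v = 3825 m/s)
λ = v/f = 185 m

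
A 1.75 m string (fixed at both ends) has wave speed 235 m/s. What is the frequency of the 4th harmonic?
fₙ = nv/(2L) = 268.6 Hz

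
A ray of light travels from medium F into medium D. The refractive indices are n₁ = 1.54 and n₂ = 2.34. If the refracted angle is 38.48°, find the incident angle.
sin θ₁ = (n₂/n₁)·sin θ₂ → θ₁ = 70.99°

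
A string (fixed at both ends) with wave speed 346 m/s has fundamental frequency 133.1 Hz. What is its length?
L = v/(2f₁) = 1.3 m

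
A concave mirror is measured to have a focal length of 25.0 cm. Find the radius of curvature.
R = 2|f| = 50 cm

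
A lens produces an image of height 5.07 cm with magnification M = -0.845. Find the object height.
ho = |hi|/|M| = 6 cm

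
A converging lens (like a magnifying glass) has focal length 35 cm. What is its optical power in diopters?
P = 1/f = 2.857 D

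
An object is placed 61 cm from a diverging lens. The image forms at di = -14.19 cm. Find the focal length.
1/f = 1/do + 1/di → f = -18.49 cm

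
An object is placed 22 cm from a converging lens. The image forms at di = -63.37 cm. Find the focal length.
1/f = 1/do + 1/di → f = 33.7 cm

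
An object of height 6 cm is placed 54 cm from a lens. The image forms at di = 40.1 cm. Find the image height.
hi = (-di/do) × ho = -4.456 cm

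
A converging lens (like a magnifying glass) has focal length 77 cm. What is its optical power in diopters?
P = 1/f = 1.299 D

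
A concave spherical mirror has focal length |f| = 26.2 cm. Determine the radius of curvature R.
R = 2|f| = 52.4 cm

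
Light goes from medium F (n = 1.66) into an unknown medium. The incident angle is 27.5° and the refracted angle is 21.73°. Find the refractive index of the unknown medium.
n₂ = n₁·sin θ₁ / sin θ₂ = 2.07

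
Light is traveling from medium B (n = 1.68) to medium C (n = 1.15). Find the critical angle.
θc = arcsin(n₂/n₁) = 43.2°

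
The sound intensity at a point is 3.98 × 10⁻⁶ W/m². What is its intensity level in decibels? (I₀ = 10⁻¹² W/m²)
β = 10·log₁₀(I/I₀) = 66 dB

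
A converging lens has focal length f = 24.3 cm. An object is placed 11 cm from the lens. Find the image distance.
1/di = 1/f − 1/do → di = -20.1 cm (virtual image)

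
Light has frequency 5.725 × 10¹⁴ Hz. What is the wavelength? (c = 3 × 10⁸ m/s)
λ = c/f = 524 nm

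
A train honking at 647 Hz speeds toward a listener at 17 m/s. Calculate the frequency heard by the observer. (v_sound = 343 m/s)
f_obs = f·v/(v − v_s) = 680.7 Hz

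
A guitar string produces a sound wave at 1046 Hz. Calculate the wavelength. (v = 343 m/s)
λ = v/f = 0.3279 m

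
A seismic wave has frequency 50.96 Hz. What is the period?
T = 1/f = 0.01962 s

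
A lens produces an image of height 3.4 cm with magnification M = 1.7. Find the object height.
ho = |hi|/|M| = 2 cm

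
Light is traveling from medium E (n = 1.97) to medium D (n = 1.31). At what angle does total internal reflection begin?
θc = arcsin(n₂/n₁) = 41.68°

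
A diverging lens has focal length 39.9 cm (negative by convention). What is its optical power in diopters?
P = 1/f = -2.506 D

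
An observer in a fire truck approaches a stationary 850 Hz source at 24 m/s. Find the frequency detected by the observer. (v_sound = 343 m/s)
f_obs = f·(v + v_o)/v = 909.5 Hz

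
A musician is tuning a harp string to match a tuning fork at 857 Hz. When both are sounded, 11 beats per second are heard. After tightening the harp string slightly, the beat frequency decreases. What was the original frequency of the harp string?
846 Hz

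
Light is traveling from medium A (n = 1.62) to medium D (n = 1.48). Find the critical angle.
θc = arcsin(n₂/n₁) = 66°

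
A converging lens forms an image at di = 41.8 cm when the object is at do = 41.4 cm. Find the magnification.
M = −di/do = -1.01 (inverted image)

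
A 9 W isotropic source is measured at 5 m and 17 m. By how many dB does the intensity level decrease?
Δβ = 20·log₁₀(r₂/r₁) = 10.63 dB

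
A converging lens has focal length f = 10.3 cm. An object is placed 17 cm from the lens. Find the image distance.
1/di = 1/f − 1/do → di = 26.13 cm (real image)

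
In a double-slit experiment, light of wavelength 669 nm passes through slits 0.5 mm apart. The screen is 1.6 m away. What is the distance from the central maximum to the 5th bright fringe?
y = mλL/d = 10.7 mm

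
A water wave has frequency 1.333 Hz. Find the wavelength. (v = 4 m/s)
λ = v/f = 3.001 m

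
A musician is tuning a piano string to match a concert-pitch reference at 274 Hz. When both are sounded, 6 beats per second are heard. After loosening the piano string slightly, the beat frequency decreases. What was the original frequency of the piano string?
280 Hz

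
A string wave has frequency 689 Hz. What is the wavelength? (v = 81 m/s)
λ = v/f = 0.1176 m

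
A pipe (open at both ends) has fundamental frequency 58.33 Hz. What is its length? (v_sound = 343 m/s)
L = v/(2f₁) = 2.94 m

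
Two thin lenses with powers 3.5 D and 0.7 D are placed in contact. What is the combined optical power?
P_total = P₁ + P₂ = 4.2 D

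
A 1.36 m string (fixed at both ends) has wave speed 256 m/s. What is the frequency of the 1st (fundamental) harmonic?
fₙ = nv/(2L) = 94.12 Hz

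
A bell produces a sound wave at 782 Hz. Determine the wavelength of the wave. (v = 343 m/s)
λ = v/f = 0.4386 m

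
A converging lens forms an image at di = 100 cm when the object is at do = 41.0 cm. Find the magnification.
M = −di/do = -2.439 (inverted image)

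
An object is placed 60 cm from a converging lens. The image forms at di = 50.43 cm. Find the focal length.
1/f = 1/do + 1/di → f = 27.4 cm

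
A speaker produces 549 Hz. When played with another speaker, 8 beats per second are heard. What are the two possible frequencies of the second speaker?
f₂ = 549 ± 8 Hz → 557 Hz or 541 Hz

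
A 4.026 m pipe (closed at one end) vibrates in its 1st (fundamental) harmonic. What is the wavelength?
λₙ = 4L/n = 16.1 m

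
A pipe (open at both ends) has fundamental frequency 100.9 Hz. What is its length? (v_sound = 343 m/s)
L = v/(2f₁) = 1.7 m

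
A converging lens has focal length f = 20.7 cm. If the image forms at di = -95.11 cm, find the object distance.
1/do = 1/f − 1/di → do = 17 cm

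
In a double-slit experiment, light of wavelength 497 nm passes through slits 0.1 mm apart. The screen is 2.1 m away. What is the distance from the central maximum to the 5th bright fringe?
y = mλL/d = 52.19 mm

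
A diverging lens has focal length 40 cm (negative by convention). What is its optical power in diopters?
P = 1/f = -2.5 D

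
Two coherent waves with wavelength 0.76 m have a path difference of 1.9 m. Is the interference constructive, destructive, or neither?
destructive — path difference = 2.5λ, an odd multiple of λ/2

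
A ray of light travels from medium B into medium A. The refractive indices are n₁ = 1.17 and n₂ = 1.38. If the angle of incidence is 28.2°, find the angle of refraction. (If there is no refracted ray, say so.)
sin θ₂ = (n₁/n₂)·sin θ₁ = 0.4006 → θ₂ = 23.62°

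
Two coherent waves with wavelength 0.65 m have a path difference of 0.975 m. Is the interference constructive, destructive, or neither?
destructive — path difference = 1.5λ, an odd multiple of λ/2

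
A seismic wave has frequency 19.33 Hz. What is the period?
T = 1/f = 0.05173 s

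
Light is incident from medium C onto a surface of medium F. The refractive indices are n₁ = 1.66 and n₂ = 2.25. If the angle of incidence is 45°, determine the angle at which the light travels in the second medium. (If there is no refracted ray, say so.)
sin θ₂ = (n₁/n₂)·sin θ₁ = 0.5217 → θ₂ = 31.45°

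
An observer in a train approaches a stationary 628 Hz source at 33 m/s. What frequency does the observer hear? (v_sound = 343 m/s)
f_obs = f·(v + v_o)/v = 688.4 Hz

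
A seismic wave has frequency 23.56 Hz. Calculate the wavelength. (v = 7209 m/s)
λ = v/f = 306 m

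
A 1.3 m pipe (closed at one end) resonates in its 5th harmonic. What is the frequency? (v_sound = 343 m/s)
fₙ = nv/(4L) = 329.8 Hz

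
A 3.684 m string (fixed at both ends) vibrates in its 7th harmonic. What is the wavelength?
λₙ = 2L/n = 1.053 m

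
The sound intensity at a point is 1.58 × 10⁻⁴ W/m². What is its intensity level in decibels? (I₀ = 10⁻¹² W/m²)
β = 10·log₁₀(I/I₀) = 81.99 dB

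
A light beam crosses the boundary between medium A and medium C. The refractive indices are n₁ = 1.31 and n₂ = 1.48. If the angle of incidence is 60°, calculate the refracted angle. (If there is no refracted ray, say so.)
sin θ₂ = (n₁/n₂)·sin θ₁ = 0.7665 → θ₂ = 50.05°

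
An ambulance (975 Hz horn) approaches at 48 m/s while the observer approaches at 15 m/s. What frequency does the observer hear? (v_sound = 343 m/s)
f_obs = f·(v + v_o)/(v − v_s) = 1183 Hz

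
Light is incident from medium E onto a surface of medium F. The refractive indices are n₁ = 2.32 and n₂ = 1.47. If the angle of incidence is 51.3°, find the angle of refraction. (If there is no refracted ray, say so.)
sin θ₂ = (n₁/n₂)·sin θ₁ = 1.232 > 1, so there is no refracted ray — the light undergoes total internal reflection.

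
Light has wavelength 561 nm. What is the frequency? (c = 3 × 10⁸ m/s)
f = c/λ = 5.348 × 10¹⁴ Hz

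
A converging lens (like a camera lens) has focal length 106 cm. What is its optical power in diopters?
P = 1/f = 0.9434 D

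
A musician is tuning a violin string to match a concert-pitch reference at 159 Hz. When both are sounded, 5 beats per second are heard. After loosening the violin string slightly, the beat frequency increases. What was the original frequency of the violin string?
154 Hz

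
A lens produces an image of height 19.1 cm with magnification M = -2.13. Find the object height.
ho = |hi|/|M| = 8.967 cm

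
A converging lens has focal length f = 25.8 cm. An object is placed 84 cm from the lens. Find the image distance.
1/di = 1/f − 1/do → di = 37.24 cm (real image)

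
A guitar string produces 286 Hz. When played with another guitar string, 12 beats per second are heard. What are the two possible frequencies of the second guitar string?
f₂ = 286 ± 12 Hz → 298 Hz or 274 Hz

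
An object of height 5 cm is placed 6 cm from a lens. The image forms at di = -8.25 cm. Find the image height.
hi = (-di/do) × ho = 6.875 cm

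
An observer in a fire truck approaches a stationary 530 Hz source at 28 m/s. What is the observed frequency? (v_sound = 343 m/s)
f_obs = f·(v + v_o)/v = 573.3 Hz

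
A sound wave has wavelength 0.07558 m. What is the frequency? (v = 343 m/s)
f = v/λ = 4538 Hz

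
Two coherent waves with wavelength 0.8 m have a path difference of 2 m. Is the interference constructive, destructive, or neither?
destructive — path difference = 2.5λ, an odd multiple of λ/2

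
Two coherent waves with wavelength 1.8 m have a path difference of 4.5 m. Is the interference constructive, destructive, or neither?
destructive — path difference = 2.5λ, an odd multiple of λ/2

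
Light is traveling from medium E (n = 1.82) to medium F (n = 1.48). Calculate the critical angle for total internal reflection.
θc = arcsin(n₂/n₁) = 54.41°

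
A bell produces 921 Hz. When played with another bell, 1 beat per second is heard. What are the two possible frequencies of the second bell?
f₂ = 921 ± 1 Hz → 922 Hz or 920 Hz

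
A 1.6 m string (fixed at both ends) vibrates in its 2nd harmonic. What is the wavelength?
λₙ = 2L/n = 1.6 m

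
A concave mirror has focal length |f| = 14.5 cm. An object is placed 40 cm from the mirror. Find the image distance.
f = +14.5 cm (concave); 1/di = 1/f − 1/do → di = 22.75 cm (real image, in front of mirror)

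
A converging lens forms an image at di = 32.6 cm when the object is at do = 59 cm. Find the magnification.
M = −di/do = -0.5525 (inverted image)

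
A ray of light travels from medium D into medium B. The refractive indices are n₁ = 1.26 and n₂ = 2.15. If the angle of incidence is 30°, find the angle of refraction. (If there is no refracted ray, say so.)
sin θ₂ = (n₁/n₂)·sin θ₁ = 0.293 → θ₂ = 17.04°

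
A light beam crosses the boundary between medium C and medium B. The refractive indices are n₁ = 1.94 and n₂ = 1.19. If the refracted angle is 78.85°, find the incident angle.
sin θ₁ = (n₂/n₁)·sin θ₂ → θ₁ = 37°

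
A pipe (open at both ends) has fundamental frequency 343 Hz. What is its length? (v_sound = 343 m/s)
L = v/(2f₁) = 0.5 m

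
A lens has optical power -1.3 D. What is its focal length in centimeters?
f = 1/P = -76.92 cm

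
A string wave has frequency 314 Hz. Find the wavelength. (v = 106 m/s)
λ = v/f = 0.3376 m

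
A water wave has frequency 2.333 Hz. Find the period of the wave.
T = 1/f = 0.4286 s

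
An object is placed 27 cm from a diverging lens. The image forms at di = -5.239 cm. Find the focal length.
1/f = 1/do + 1/di → f = -6.5 cm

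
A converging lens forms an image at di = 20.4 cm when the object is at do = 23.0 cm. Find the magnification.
M = −di/do = -0.887 (inverted image)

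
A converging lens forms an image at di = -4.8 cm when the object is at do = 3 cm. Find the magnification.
M = −di/do = 1.6 (upright image)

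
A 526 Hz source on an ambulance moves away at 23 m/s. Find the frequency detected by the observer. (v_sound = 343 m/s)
f_obs = f·v/(v + v_s) = 492.9 Hz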